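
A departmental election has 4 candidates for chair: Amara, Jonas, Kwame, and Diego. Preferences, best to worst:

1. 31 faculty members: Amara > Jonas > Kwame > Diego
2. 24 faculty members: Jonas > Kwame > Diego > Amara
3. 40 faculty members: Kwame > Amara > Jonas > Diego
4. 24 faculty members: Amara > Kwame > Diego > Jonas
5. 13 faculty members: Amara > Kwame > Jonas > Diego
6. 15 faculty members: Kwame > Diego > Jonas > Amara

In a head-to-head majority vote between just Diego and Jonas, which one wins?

Jonas

Voters preferring Diego to Jonas: 39; preferring Jonas to Diego: 108.
Jonas wins the head-to-head.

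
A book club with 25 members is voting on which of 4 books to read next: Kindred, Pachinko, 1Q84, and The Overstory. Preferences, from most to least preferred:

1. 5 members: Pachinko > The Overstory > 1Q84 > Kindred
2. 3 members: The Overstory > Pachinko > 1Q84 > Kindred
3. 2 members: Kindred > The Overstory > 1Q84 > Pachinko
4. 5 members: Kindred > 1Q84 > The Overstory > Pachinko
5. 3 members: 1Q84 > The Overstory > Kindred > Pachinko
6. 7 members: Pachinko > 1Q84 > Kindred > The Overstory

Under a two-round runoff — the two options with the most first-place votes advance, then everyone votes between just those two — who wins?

Round 1 first-place votes: Kindred 7, Pachinko 12, 1Q84 3, The Overstory 3.
Pachinko and Kindred advance.
Runoff: Pachinko is preferred to Kindred by 15 voters; Kindred by 10.
Pachinko wins the runoff.

Pachinko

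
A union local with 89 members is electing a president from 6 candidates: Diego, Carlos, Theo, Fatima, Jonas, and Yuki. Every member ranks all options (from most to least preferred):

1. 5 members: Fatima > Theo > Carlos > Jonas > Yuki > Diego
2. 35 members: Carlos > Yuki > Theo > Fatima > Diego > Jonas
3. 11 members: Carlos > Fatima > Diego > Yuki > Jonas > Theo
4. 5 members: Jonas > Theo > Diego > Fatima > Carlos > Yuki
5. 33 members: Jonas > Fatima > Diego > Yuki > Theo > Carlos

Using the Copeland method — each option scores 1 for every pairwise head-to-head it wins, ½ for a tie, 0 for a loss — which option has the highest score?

Diego: beats Jonas and Yuki; loses to Carlos, Theo, and Fatima → score 2.
Carlos: beats Diego, Theo, Fatima, Jonas, and Yuki → score 5.
Theo: beats Diego; loses to Carlos, Fatima, Jonas, and Yuki → score 1.
Fatima: beats Diego, Theo, Jonas, and Yuki; loses to Carlos → score 4.
Jonas: beats Theo; loses to Diego, Carlos, Fatima, and Yuki → score 1.
Yuki: beats Theo and Jonas; loses to Diego, Carlos, and Fatima → score 2.
Carlos has the best pairwise record.

Carlos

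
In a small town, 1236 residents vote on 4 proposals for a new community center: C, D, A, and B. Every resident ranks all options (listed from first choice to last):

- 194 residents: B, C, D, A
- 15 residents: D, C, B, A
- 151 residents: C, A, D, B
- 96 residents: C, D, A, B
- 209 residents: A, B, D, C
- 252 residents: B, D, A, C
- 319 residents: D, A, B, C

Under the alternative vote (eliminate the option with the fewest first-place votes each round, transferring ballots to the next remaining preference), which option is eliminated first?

Round 1: C 247, D 334, A 209, B 446. Eliminate A.

A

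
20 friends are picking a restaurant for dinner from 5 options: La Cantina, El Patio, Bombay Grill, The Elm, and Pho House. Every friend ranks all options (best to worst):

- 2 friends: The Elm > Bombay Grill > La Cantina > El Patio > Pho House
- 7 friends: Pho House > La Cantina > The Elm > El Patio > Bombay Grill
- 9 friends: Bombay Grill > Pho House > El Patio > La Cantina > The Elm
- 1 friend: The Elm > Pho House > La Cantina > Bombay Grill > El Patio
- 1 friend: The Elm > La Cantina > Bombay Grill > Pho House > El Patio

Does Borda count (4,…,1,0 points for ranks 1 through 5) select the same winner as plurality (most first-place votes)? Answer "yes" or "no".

no

Borda — scores: La Cantina 39, El Patio 27, Bombay Grill 45, The Elm 30, Pho House 59. Winner: Pho House.
Plurality — first-place votes: La Cantina 0, El Patio 0, Bombay Grill 9, The Elm 4, Pho House 7. Winner: Bombay Grill.
The two methods disagree.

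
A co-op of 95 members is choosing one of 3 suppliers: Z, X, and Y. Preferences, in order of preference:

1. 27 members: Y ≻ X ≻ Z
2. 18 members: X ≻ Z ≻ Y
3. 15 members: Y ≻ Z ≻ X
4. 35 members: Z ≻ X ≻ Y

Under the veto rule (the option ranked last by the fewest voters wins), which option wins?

X

Last-place votes: Z 27, X 15, Y 53.
X is ranked last by the fewest voters, so X wins.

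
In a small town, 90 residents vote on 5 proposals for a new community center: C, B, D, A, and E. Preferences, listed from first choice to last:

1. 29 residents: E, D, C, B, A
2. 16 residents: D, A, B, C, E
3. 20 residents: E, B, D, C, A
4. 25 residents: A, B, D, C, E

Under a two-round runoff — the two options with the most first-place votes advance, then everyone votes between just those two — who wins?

E

Round 1 first-place votes: C 0, B 0, D 16, A 25, E 49.
E and A advance.
Runoff: E is preferred to A by 49 voters; A by 41.
E wins the runoff.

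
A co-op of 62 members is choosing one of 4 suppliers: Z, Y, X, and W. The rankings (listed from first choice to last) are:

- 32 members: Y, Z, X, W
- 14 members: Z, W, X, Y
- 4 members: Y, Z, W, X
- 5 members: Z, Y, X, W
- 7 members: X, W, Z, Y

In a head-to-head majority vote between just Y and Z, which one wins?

Voters preferring Y to Z: 36; preferring Z to Y: 26.
Y wins the head-to-head.

Y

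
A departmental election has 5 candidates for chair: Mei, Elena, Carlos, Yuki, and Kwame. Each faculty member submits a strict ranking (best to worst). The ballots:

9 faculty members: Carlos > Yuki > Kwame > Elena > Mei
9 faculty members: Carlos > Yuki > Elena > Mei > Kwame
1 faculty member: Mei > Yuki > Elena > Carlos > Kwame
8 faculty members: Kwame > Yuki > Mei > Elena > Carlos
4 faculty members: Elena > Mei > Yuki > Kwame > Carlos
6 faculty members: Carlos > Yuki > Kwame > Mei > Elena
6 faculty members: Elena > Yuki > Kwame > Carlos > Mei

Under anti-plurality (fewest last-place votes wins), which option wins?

Last-place votes: Mei 15, Elena 6, Carlos 12, Yuki 0, Kwame 10.
Yuki is ranked last by the fewest voters, so Yuki wins.

Yuki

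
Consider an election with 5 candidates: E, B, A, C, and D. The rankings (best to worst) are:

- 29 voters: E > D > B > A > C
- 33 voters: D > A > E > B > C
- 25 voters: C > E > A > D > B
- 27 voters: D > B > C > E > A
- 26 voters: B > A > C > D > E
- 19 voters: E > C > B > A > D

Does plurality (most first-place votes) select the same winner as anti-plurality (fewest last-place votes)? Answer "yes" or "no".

Plurality — first-place votes: E 48, B 26, A 0, C 25, D 60. Winner: D.
Anti-plurality — last-place votes: E 26, B 25, A 27, C 62, D 19. Winner: D.
The two methods agree.

yes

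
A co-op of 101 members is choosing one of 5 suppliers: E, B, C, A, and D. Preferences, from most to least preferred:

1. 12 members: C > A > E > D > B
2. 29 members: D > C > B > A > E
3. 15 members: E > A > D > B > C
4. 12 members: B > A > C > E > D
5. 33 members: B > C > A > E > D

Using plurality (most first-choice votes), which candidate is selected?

B

First-place votes: E 15, B 45, C 12, A 0, D 29.
B has the most first-place votes.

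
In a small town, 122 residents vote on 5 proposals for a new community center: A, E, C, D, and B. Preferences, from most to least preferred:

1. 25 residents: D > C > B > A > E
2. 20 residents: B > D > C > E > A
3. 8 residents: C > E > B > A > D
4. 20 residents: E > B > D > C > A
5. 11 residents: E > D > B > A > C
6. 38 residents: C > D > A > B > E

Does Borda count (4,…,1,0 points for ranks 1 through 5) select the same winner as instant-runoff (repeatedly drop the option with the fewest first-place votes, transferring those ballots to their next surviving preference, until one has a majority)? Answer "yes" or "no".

Borda — scores: A 120, E 168, C 319, D 347, B 266. Winner: D.
Instant-runoff — R1 A 0, E 31, C 46, D 25, B 20 (A out); R2 E 31, C 46, D 25, B 20 (B out); R3 E 31, C 46, D 45 (E out); R4 C 46, D 76 (D winner). Winner: D.
The two methods agree.

yes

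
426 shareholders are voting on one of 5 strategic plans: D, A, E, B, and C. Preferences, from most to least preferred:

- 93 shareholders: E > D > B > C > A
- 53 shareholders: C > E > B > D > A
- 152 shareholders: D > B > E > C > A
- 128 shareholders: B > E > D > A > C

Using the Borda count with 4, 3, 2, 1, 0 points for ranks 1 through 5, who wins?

B

D: 93·3 + 53·1 + 152·4 + 128·2 = 1196
A: 93·0 + 53·0 + 152·0 + 128·1 = 128
E: 93·4 + 53·3 + 152·2 + 128·3 = 1219
B: 93·2 + 53·2 + 152·3 + 128·4 = 1260
C: 93·1 + 53·4 + 152·1 + 128·0 = 457
B has the highest Borda score (1260).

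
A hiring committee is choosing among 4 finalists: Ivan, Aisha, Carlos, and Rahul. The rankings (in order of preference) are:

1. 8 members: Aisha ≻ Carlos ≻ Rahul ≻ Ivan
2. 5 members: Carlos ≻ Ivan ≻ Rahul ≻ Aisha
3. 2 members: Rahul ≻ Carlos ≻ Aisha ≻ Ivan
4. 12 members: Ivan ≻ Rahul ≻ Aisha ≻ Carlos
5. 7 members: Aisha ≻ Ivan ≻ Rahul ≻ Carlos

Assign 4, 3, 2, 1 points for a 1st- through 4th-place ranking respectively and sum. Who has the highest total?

Ivan

Ivan: 8·1 + 5·3 + 2·1 + 12·4 + 7·3 = 94
Aisha: 8·4 + 5·1 + 2·2 + 12·2 + 7·4 = 93
Carlos: 8·3 + 5·4 + 2·3 + 12·1 + 7·1 = 69
Rahul: 8·2 + 5·2 + 2·4 + 12·3 + 7·2 = 84
Ivan has the highest Borda score (94).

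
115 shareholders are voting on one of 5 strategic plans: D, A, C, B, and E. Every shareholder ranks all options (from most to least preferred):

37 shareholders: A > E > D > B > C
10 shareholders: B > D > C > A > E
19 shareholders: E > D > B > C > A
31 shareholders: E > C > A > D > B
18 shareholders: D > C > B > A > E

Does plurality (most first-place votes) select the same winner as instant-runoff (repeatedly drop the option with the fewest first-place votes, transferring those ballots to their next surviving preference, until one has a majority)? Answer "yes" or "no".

Plurality — first-place votes: D 18, A 37, C 0, B 10, E 50. Winner: E.
Instant-runoff — R1 D 18, A 37, C 0, B 10, E 50 (C out); R2 D 18, A 37, B 10, E 50 (B out); R3 D 28, A 37, E 50 (D out); R4 A 65, E 50 (A winner). Winner: A.
The two methods disagree.

no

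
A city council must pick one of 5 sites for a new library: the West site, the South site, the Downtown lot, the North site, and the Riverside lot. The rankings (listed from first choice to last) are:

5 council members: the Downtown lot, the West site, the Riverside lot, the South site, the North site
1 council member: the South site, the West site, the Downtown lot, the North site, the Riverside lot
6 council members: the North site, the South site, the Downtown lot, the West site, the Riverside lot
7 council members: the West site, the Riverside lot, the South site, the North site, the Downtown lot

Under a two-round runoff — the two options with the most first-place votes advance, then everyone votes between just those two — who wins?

the West site

Round 1 first-place votes: the West site 7, the South site 1, the Downtown lot 5, the North site 6, the Riverside lot 0.
the West site and the North site advance.
Runoff: the West site is preferred to the North site by 13 voters; the North site by 6.
the West site wins the runoff.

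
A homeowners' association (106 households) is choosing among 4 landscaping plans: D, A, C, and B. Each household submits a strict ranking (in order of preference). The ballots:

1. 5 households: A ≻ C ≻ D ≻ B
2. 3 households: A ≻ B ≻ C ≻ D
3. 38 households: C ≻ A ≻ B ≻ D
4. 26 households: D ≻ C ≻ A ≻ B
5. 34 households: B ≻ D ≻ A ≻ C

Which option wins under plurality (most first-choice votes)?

First-place votes: D 26, A 8, C 38, B 34.
C has the most first-place votes.

C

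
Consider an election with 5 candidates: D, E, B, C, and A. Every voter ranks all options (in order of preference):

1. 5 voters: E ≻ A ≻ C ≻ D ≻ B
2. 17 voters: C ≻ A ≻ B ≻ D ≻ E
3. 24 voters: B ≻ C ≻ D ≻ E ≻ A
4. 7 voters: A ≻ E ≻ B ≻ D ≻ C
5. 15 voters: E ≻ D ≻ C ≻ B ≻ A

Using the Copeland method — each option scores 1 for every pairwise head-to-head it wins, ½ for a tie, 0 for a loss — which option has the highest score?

C

D: beats E and A; loses to B and C → score 2.
E: beats A; loses to D, B, and C → score 1.
B: beats D, E, and A; loses to C → score 3.
C: beats D, E, B, and A → score 4.
A: loses to D, E, B, and C → score 0.
C has the best pairwise record.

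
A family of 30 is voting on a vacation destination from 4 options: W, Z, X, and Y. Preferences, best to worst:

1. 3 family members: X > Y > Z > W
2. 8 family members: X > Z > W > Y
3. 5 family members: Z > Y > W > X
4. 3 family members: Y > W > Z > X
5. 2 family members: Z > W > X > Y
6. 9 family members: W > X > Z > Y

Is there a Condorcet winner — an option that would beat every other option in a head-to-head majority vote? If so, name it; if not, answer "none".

none

Checking pairwise contests:
Z beats W 18–12.
X beats Z 20–10.
W beats X 19–11.
W beats Y 19–11.
Every option loses at least one head-to-head, so there is no Condorcet winner.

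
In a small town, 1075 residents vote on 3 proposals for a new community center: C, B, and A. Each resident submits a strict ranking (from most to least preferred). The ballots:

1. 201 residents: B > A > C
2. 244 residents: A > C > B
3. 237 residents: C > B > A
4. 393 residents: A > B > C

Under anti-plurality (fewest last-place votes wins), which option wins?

Last-place votes: C 594, B 244, A 237.
A is ranked last by the fewest voters, so A wins.

A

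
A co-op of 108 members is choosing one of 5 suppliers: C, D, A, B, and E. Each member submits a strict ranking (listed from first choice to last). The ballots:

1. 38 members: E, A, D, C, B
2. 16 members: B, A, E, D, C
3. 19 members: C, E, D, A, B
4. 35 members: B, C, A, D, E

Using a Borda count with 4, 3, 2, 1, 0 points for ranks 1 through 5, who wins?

A

C: 38·1 + 16·0 + 19·4 + 35·3 = 219
D: 38·2 + 16·1 + 19·2 + 35·1 = 165
A: 38·3 + 16·3 + 19·1 + 35·2 = 251
B: 38·0 + 16·4 + 19·0 + 35·4 = 204
E: 38·4 + 16·2 + 19·3 + 35·0 = 241
A has the highest Borda score (251).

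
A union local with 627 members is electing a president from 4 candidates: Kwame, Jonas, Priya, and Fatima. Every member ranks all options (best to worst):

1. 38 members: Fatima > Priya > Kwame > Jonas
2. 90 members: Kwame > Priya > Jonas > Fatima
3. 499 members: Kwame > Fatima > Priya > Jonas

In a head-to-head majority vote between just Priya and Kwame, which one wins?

Kwame

Voters preferring Priya to Kwame: 38; preferring Kwame to Priya: 589.
Kwame wins the head-to-head.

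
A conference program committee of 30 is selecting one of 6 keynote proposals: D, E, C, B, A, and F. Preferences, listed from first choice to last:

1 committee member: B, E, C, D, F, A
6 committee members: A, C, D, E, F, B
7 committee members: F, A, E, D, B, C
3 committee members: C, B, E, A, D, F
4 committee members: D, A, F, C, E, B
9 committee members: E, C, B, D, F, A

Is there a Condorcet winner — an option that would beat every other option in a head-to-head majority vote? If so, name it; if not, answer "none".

none

Checking pairwise contests:
E beats D 20–10.
A beats E 17–13.
E beats C 17–13.
D beats B 17–13.
F beats A 17–13.
D beats F 23–7.
Every option loses at least one head-to-head, so there is no Condorcet winner.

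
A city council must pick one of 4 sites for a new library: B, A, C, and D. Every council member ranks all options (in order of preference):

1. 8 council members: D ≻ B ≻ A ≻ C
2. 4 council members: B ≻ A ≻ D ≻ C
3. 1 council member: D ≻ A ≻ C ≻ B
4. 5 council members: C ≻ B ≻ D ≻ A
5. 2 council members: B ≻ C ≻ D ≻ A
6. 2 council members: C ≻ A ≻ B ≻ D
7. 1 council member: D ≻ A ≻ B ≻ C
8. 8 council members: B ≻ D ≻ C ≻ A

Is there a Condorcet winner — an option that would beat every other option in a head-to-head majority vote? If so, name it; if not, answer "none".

B vs A: 27–4 for B.
B vs C: 23–8 for B.
B vs D: 21–10 for B.
B beats every other option head-to-head.

B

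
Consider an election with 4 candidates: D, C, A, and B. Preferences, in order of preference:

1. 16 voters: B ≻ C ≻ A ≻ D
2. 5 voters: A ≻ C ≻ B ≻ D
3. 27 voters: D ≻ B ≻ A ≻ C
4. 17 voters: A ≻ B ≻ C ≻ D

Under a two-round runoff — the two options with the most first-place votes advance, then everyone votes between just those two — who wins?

Round 1 first-place votes: D 27, C 0, A 22, B 16.
D and A advance.
Runoff: D is preferred to A by 27 voters; A by 38.
A wins the runoff.

A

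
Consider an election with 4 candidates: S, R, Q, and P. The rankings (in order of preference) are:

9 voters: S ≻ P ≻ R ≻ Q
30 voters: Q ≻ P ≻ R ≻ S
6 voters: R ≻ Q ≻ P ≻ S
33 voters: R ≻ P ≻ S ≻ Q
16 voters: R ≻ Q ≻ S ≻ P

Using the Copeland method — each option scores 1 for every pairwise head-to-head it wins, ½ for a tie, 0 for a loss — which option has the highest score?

R

S: loses to R, Q, and P → score 0.
R: beats S, Q, and P → score 3.
Q: beats S and P; loses to R → score 2.
P: beats S; loses to R and Q → score 1.
R has the best pairwise record.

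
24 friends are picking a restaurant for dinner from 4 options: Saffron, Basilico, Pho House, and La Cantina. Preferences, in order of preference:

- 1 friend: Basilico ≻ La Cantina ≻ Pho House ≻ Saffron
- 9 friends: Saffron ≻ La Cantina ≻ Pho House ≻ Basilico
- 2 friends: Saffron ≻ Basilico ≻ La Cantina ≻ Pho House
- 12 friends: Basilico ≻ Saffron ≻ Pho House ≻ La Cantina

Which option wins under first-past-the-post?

Basilico

First-place votes: Saffron 11, Basilico 13, Pho House 0, La Cantina 0.
Basilico has the most first-place votes.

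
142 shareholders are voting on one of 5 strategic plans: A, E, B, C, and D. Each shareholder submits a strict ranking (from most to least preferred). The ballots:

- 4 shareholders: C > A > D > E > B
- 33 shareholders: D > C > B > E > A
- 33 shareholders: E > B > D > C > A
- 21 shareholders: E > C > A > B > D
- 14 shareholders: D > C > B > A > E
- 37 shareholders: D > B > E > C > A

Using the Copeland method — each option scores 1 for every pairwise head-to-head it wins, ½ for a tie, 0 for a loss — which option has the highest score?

D

A: loses to E, B, C, and D → score 0.
E: beats A and C; loses to B and D → score 2.
B: beats A and E; loses to C and D → score 2.
C: beats A and B; loses to E and D → score 2.
D: beats A, E, B, and C → score 4.
D has the best pairwise record.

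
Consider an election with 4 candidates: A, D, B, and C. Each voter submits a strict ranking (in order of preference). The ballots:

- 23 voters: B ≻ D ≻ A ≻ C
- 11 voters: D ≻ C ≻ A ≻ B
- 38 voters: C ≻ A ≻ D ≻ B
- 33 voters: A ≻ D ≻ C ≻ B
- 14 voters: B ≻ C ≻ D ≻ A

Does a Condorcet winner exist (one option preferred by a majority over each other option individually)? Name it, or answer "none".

none

Checking pairwise contests:
C beats A 63–56.
A beats D 71–48.
A beats B 82–37.
D beats C 67–52.
Every option loses at least one head-to-head, so there is no Condorcet winner.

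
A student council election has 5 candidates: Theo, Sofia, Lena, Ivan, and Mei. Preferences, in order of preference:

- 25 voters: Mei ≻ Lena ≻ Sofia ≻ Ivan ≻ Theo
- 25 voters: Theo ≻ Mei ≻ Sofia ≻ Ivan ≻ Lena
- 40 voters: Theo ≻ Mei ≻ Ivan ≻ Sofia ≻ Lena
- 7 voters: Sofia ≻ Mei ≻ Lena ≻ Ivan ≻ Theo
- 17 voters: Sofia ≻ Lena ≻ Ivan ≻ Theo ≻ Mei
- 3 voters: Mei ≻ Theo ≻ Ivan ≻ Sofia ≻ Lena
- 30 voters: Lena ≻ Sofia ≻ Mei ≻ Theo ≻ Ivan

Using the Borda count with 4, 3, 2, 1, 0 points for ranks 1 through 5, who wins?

Theo: 25·0 + 25·4 + 40·4 + 7·0 + 17·1 + 3·3 + 30·1 = 316
Sofia: 25·2 + 25·2 + 40·1 + 7·4 + 17·4 + 3·1 + 30·3 = 329
Lena: 25·3 + 25·0 + 40·0 + 7·2 + 17·3 + 3·0 + 30·4 = 260
Ivan: 25·1 + 25·1 + 40·2 + 7·1 + 17·2 + 3·2 + 30·0 = 177
Mei: 25·4 + 25·3 + 40·3 + 7·3 + 17·0 + 3·4 + 30·2 = 388
Mei has the highest Borda score (388).

Mei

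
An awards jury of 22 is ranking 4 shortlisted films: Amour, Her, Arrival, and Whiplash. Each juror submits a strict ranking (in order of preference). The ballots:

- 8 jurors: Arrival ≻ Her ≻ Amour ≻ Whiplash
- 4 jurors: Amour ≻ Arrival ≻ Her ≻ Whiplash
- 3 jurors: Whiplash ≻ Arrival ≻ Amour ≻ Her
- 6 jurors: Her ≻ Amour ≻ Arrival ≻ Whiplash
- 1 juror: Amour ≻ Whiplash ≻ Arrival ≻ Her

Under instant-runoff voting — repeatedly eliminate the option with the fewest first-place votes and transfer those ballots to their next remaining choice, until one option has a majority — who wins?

Arrival

Round 1: Amour 5, Her 6, Arrival 8, Whiplash 3. Eliminate Whiplash.
Round 2: Amour 5, Her 6, Arrival 11. Eliminate Amour.
Round 3: Her 6, Arrival 16. Arrival has a majority.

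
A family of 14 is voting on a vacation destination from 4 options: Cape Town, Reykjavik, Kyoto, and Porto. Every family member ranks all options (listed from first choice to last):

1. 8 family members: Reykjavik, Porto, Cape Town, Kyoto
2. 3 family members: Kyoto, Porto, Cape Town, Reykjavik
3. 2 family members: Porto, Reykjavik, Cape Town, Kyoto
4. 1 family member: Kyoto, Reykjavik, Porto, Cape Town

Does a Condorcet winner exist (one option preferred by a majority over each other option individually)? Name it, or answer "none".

Reykjavik

Reykjavik vs Cape Town: 11–3 for Reykjavik.
Reykjavik vs Kyoto: 10–4 for Reykjavik.
Reykjavik vs Porto: 9–5 for Reykjavik.
Reykjavik beats every other option head-to-head.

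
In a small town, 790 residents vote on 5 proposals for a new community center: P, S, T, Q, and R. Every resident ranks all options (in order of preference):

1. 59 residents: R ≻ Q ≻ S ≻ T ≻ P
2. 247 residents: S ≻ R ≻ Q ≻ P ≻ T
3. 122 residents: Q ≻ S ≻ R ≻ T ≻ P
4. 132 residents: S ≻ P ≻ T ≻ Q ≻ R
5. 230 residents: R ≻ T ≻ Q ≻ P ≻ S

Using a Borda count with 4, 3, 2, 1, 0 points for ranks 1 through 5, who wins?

R

P: 59·0 + 247·1 + 122·0 + 132·3 + 230·1 = 873
S: 59·2 + 247·4 + 122·3 + 132·4 + 230·0 = 2000
T: 59·1 + 247·0 + 122·1 + 132·2 + 230·3 = 1135
Q: 59·3 + 247·2 + 122·4 + 132·1 + 230·2 = 1751
R: 59·4 + 247·3 + 122·2 + 132·0 + 230·4 = 2141
R has the highest Borda score (2141).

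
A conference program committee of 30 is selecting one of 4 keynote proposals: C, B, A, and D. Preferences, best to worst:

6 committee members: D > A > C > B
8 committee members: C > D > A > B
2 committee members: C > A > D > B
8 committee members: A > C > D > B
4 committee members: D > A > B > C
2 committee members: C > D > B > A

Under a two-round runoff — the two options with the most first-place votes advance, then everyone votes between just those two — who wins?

C

Round 1 first-place votes: C 12, B 0, A 8, D 10.
C and D advance.
Runoff: C is preferred to D by 20 voters; D by 10.
C wins the runoff.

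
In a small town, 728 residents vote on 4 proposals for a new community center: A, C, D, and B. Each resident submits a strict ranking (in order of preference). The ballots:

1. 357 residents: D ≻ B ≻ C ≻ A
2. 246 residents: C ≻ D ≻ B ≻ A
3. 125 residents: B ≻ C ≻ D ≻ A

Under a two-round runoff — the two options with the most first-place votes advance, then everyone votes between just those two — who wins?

Round 1 first-place votes: A 0, C 246, D 357, B 125.
D and C advance.
Runoff: D is preferred to C by 357 voters; C by 371.
C wins the runoff.

C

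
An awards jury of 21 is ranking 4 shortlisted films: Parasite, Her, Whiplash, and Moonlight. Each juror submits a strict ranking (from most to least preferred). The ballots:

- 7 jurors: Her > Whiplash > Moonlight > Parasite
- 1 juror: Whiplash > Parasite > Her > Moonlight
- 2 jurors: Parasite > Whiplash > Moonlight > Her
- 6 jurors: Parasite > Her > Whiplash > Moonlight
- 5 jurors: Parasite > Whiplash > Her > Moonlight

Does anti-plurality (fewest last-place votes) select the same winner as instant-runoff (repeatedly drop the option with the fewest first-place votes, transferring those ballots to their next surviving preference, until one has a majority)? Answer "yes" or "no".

no

Anti-plurality — last-place votes: Parasite 7, Her 2, Whiplash 0, Moonlight 12. Winner: Whiplash.
Instant-runoff — R1 Parasite 13, Her 7, Whiplash 1, Moonlight 0 (Parasite winner). Winner: Parasite.
The two methods disagree.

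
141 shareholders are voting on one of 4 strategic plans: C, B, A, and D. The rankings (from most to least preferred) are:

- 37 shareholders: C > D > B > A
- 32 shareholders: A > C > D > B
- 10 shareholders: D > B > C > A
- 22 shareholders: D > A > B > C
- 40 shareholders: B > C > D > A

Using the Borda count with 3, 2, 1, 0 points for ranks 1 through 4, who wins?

C: 37·3 + 32·2 + 10·1 + 22·0 + 40·2 = 265
B: 37·1 + 32·0 + 10·2 + 22·1 + 40·3 = 199
A: 37·0 + 32·3 + 10·0 + 22·2 + 40·0 = 140
D: 37·2 + 32·1 + 10·3 + 22·3 + 40·1 = 242
C has the highest Borda score (265).

C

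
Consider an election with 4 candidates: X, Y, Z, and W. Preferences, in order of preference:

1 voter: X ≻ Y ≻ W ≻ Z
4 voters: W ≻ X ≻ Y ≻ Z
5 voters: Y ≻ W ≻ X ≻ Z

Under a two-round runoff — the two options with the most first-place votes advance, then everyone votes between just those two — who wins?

Y

Round 1 first-place votes: X 1, Y 5, Z 0, W 4.
Y and W advance.
Runoff: Y is preferred to W by 6 voters; W by 4.
Y wins the runoff.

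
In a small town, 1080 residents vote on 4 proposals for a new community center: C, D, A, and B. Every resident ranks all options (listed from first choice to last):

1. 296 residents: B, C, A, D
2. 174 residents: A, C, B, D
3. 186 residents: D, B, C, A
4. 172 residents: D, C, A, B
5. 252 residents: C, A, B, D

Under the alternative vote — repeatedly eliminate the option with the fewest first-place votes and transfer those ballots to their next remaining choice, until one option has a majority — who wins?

Round 1: C 252, D 358, A 174, B 296. Eliminate A.
Round 2: C 426, D 358, B 296. Eliminate B.
Round 3: C 722, D 358. C has a majority.

C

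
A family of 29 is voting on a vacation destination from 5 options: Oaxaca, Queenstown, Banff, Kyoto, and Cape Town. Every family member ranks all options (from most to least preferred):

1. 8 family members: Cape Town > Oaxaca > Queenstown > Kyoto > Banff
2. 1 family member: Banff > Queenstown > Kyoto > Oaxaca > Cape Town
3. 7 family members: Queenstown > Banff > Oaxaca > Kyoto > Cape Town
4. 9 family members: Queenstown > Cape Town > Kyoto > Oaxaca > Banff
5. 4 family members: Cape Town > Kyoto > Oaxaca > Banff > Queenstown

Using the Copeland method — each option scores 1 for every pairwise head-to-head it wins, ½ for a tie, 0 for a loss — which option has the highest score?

Oaxaca: beats Banff and Kyoto; loses to Queenstown and Cape Town → score 2.
Queenstown: beats Oaxaca, Banff, Kyoto, and Cape Town → score 4.
Banff: loses to Oaxaca, Queenstown, Kyoto, and Cape Town → score 0.
Kyoto: beats Banff; loses to Oaxaca, Queenstown, and Cape Town → score 1.
Cape Town: beats Oaxaca, Banff, and Kyoto; loses to Queenstown → score 3.
Queenstown has the best pairwise record.

Queenstown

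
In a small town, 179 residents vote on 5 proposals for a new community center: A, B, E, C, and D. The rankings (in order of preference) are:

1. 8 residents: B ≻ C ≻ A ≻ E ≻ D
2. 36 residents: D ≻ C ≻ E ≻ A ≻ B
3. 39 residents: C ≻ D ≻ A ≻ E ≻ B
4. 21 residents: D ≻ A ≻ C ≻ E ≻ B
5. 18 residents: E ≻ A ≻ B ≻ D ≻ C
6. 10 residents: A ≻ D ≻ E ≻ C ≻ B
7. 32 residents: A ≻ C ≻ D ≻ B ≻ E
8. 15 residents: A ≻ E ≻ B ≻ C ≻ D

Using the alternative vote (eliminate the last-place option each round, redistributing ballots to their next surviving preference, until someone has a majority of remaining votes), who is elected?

D

Round 1: A 57, B 8, E 18, C 39, D 57. Eliminate B.
Round 2: A 57, E 18, C 47, D 57. Eliminate E.
Round 3: A 75, C 47, D 57. Eliminate C.
Round 4: A 83, D 96. D has a majority.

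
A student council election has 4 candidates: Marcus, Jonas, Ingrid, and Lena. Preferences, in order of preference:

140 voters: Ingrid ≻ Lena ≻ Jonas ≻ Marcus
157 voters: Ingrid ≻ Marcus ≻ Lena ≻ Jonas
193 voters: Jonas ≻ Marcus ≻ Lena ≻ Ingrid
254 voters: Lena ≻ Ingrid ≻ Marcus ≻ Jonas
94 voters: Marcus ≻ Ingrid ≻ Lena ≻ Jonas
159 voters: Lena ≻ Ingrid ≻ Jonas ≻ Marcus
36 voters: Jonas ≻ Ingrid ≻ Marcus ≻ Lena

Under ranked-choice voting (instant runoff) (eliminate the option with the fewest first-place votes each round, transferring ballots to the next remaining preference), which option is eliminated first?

Round 1: Marcus 94, Jonas 229, Ingrid 297, Lena 413. Eliminate Marcus.

Marcus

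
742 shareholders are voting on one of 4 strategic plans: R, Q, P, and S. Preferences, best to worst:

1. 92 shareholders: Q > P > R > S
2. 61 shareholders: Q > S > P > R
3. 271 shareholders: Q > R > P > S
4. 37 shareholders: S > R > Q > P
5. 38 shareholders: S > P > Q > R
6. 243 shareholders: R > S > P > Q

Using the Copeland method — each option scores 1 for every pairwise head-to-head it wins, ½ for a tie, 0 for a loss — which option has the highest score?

R: beats P and S; loses to Q → score 2.
Q: beats R, P, and S → score 3.
P: loses to R, Q, and S → score 0.
S: beats P; loses to R and Q → score 1.
Q has the best pairwise record.

Q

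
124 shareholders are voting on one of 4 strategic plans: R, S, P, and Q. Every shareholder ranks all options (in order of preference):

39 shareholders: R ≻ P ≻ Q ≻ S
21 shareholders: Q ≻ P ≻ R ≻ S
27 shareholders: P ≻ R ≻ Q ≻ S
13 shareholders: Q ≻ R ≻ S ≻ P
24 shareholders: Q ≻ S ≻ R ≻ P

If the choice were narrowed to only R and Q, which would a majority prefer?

Voters preferring R to Q: 66; preferring Q to R: 58.
R wins the head-to-head.

R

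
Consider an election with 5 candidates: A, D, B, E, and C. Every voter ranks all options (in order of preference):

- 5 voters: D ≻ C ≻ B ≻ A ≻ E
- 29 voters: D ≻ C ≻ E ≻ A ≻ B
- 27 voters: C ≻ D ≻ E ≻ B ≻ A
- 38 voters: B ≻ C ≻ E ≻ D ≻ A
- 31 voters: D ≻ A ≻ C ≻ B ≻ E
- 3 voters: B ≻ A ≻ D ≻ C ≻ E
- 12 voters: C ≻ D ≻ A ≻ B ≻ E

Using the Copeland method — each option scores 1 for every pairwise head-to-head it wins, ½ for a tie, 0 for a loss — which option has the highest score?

C

A: loses to D, B, E, and C → score 0.
D: beats A, B, and E; loses to C → score 3.
B: beats A and E; loses to D and C → score 2.
E: beats A; loses to D, B, and C → score 1.
C: beats A, D, B, and E → score 4.
C has the best pairwise record.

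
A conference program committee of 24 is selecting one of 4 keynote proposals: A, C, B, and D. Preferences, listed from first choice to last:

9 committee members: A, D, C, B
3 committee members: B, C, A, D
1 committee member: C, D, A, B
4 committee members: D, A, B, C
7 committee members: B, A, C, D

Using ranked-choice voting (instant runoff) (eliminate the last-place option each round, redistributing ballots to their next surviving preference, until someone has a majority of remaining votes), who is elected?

Round 1: A 9, C 1, B 10, D 4. Eliminate C.
Round 2: A 9, B 10, D 5. Eliminate D.
Round 3: A 14, B 10. A has a majority.

A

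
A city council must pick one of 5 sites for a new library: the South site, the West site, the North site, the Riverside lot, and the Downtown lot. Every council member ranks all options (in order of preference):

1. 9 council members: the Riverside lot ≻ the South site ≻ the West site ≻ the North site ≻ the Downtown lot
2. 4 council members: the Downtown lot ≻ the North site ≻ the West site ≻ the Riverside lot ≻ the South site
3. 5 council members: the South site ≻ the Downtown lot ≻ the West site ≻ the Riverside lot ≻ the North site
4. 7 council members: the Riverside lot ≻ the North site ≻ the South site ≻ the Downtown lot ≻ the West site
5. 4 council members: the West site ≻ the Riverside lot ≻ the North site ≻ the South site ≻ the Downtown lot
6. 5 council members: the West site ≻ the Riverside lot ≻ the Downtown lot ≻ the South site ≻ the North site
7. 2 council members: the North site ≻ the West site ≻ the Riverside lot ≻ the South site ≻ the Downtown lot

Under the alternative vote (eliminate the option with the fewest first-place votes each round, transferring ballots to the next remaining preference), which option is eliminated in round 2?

the Downtown lot

Round 1: the South site 5, the West site 9, the North site 2, the Riverside lot 16, the Downtown lot 4. Eliminate the North site.
Round 2: the South site 5, the West site 11, the Riverside lot 16, the Downtown lot 4. Eliminate the Downtown lot.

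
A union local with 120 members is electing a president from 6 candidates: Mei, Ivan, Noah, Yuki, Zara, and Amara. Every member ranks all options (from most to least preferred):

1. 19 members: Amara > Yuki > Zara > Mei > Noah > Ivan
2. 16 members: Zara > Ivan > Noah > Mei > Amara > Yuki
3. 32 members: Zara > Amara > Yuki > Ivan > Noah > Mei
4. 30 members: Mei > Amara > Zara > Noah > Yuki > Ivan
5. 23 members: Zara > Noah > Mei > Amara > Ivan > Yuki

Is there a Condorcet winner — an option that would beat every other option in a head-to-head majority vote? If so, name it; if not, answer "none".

Zara

Zara vs Mei: 90–30 for Zara.
Zara vs Ivan: 120–0 for Zara.
Zara vs Noah: 120–0 for Zara.
Zara vs Yuki: 101–19 for Zara.
Zara vs Amara: 71–49 for Zara.
Zara beats every other option head-to-head.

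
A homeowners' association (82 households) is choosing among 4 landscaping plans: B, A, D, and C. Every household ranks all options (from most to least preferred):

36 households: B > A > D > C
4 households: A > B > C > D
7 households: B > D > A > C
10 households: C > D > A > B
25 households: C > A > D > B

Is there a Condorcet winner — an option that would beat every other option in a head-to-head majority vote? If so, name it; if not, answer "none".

B vs A: 43–39 for B.
B vs D: 47–35 for B.
B vs C: 47–35 for B.
B beats every other option head-to-head.

B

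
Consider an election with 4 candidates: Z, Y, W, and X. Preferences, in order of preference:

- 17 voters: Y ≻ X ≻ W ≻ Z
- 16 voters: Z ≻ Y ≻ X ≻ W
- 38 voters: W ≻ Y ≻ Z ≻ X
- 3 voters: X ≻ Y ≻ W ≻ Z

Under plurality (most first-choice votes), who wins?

W

First-place votes: Z 16, Y 17, W 38, X 3.
W has the most first-place votes.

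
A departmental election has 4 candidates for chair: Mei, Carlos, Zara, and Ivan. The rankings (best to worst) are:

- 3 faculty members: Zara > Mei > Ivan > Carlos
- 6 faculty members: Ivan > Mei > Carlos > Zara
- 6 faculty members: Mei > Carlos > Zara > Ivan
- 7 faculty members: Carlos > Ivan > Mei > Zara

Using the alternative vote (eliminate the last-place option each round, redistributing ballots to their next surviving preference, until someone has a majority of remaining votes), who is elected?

Mei

Round 1: Mei 6, Carlos 7, Zara 3, Ivan 6. Eliminate Zara.
Round 2: Mei 9, Carlos 7, Ivan 6. Eliminate Ivan.
Round 3: Mei 15, Carlos 7. Mei has a majority.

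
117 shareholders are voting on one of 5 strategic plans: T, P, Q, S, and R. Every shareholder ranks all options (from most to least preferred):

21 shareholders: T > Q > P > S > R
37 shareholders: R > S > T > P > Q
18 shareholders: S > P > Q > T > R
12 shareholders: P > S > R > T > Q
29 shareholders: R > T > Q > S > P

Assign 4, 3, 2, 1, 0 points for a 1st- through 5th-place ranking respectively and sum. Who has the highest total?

R

T: 21·4 + 37·2 + 18·1 + 12·1 + 29·3 = 275
P: 21·2 + 37·1 + 18·3 + 12·4 + 29·0 = 181
Q: 21·3 + 37·0 + 18·2 + 12·0 + 29·2 = 157
S: 21·1 + 37·3 + 18·4 + 12·3 + 29·1 = 269
R: 21·0 + 37·4 + 18·0 + 12·2 + 29·4 = 288
R has the highest Borda score (288).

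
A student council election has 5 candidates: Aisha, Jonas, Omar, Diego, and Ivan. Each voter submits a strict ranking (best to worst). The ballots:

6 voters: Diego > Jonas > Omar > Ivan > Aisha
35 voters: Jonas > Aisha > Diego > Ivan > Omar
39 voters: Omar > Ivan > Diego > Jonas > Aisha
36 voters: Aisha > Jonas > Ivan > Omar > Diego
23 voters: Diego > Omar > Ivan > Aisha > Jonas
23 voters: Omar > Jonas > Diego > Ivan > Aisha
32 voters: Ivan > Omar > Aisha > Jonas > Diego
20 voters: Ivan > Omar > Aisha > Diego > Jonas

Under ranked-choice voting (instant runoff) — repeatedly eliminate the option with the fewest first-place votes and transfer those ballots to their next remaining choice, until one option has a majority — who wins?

Omar

Round 1: Aisha 36, Jonas 35, Omar 62, Diego 29, Ivan 52. Eliminate Diego.
Round 2: Aisha 36, Jonas 41, Omar 85, Ivan 52. Eliminate Aisha.
Round 3: Jonas 77, Omar 85, Ivan 52. Eliminate Ivan.
Round 4: Jonas 77, Omar 137. Omar has a majority.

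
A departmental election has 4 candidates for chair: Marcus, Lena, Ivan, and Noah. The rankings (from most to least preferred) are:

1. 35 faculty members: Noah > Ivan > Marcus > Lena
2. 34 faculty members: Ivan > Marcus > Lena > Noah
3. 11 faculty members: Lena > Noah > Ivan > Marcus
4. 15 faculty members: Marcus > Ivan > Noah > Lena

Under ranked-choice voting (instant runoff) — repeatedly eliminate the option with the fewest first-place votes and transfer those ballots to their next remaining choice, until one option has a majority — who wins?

Ivan

Round 1: Marcus 15, Lena 11, Ivan 34, Noah 35. Eliminate Lena.
Round 2: Marcus 15, Ivan 34, Noah 46. Eliminate Marcus.
Round 3: Ivan 49, Noah 46. Ivan has a majority.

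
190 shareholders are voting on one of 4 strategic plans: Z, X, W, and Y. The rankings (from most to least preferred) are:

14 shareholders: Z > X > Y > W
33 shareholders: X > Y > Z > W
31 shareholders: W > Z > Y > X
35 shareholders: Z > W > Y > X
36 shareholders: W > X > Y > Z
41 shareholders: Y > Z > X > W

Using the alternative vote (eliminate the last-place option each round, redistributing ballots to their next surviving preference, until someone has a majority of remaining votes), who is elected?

Round 1: Z 49, X 33, W 67, Y 41. Eliminate X.
Round 2: Z 49, W 67, Y 74. Eliminate Z.
Round 3: W 102, Y 88. W has a majority.

W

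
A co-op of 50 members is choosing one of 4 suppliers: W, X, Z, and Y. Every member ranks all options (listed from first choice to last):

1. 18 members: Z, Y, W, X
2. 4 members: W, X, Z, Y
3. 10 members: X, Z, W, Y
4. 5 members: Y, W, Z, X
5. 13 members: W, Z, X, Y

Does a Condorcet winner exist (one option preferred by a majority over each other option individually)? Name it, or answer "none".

Z vs W: 28–22 for Z.
Z vs X: 36–14 for Z.
Z vs Y: 45–5 for Z.
Z beats every other option head-to-head.

Z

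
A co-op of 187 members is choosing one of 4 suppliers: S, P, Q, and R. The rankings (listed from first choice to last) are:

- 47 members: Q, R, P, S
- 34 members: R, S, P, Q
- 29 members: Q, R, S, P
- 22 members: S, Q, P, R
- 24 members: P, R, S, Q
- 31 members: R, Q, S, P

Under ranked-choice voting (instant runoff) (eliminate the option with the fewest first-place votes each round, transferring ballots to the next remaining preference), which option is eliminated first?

S

Round 1: S 22, P 24, Q 76, R 65. Eliminate S.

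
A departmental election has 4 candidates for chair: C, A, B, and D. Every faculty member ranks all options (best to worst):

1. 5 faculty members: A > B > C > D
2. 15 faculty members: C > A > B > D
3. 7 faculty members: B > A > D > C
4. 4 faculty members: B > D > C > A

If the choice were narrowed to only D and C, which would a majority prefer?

Voters preferring D to C: 11; preferring C to D: 20.
C wins the head-to-head.

C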